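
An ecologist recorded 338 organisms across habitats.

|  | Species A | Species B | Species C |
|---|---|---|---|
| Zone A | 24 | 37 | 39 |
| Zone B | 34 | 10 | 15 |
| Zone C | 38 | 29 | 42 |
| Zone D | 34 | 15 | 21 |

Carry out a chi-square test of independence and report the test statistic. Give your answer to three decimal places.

Row totals: 100, 59, 109, 70. Column totals: 130, 91, 117. Grand total N = 338.
Expected counts (row total × column total / N):
  Zone A, Species A: 100×130/338 = 38.4615
  Zone A, Species B: 100×91/338 = 26.9231
  Zone A, Species C: 100×117/338 = 34.6154
  Zone B, Species A: 59×130/338 = 22.6923
  Zone B, Species B: 59×91/338 = 15.8846
  Zone B, Species C: 59×117/338 = 20.4231
  Zone C, Species A: 109×130/338 = 41.9231
  Zone C, Species B: 109×91/338 = 29.3462
  Zone C, Species C: 109×117/338 = 37.7308
  Zone D, Species A: 70×130/338 = 26.9231
  Zone D, Species B: 70×91/338 = 18.8462
  Zone D, Species C: 70×117/338 = 24.2308
Contributions (O − E)²/E:
  (24 − 38.4615)²/38.4615 = 5.4375
  (37 − 26.9231)²/26.9231 = 3.7716
  (39 − 34.6154)²/34.6154 = 0.5554
  (34 − 22.6923)²/22.6923 = 5.6347
  (10 − 15.8846)²/15.8846 = 2.1800
  (15 − 20.4231)²/20.4231 = 1.4400
  (38 − 41.9231)²/41.9231 = 0.3671
  (29 − 29.3462)²/29.3462 = 0.0041
  (42 − 37.7308)²/37.7308 = 0.4831
  (34 − 26.9231)²/26.9231 = 1.8602
  (15 − 18.8462)²/18.8462 = 0.7849
  (21 − 24.2308)²/24.2308 = 0.4308
χ² = 5.4375 + 3.7716 + 0.5554 + 5.6347 + 2.1800 + 1.4400 + 0.3671 + 0.0041 + 0.4831 + 1.8602 + 0.7849 + 0.4308 = 22.949

22.949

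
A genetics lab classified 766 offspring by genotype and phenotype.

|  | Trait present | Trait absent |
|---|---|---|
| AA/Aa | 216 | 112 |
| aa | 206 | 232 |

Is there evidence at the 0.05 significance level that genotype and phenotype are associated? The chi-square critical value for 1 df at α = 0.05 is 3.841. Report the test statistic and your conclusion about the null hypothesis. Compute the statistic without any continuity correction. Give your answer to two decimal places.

26.85; reject H₀

Row totals: 328, 438. Column totals: 422, 344. Grand total N = 766.
Expected counts (row total × column total / N):
  AA/Aa, Trait present: 328×422/766 = 180.69974
  AA/Aa, Trait absent: 328×344/766 = 147.30026
  aa, Trait present: 438×422/766 = 241.30026
  aa, Trait absent: 438×344/766 = 196.69974
Contributions (O − E)²/E:
  (216 − 180.69974)²/180.69974 = 6.8960
  (112 − 147.30026)²/147.30026 = 8.4596
  (206 − 241.30026)²/241.30026 = 5.1641
  (232 − 196.69974)²/196.69974 = 6.3351
χ² = 6.8960 + 8.4596 + 5.1641 + 6.3351 = 26.85
df = (2−1)(2−1) = 1. Since 26.85 > 3.841, reject the null hypothesis of independence at α = 0.05.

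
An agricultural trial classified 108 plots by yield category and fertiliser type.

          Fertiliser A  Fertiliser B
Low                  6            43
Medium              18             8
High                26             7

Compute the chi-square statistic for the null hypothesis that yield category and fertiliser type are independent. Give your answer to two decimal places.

Row totals: 49, 26, 33. Column totals: 50, 58. Grand total N = 108.
Expected counts (row total × column total / N):
  Low, Fertiliser A: 49×50/108 = 22.6852
  Low, Fertiliser B: 49×58/108 = 26.3148
  Medium, Fertiliser A: 26×50/108 = 12.0370
  Medium, Fertiliser B: 26×58/108 = 13.9630
  High, Fertiliser A: 33×50/108 = 15.2778
  High, Fertiliser B: 33×58/108 = 17.7222
Contributions (O − E)²/E:
  (6 − 22.6852)²/22.6852 = 12.2721
  (43 − 26.3148)²/26.3148 = 10.5794
  (18 − 12.0370)²/12.0370 = 2.9540
  (8 − 13.9630)²/13.9630 = 2.5465
  (26 − 15.2778)²/15.2778 = 7.5250
  (7 − 17.7222)²/17.7222 = 6.4871
χ² = 12.2721 + 10.5794 + 2.9540 + 2.5465 + 7.5250 + 6.4871 = 42.36

42.36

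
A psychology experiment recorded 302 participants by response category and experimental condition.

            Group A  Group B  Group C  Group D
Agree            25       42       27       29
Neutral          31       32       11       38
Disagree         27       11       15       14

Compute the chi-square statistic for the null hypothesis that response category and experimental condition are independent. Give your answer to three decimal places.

Row totals: 123, 112, 67. Column totals: 83, 85, 53, 81. Grand total N = 302.
Expected counts (row total × column total / N):
  Agree, Group A: 123×83/302 = 33.8046
  Agree, Group B: 123×85/302 = 34.6192
  Agree, Group C: 123×53/302 = 21.5861
  Agree, Group D: 123×81/302 = 32.9901
  Neutral, Group A: 112×83/302 = 30.7815
  Neutral, Group B: 112×85/302 = 31.5232
  Neutral, Group C: 112×53/302 = 19.6556
  Neutral, Group D: 112×81/302 = 30.0397
  Disagree, Group A: 67×83/302 = 18.4139
  Disagree, Group B: 67×85/302 = 18.8576
  Disagree, Group C: 67×53/302 = 11.7583
  Disagree, Group D: 67×81/302 = 17.9702
Contributions (O − E)²/E:
  (25 − 33.8046)²/33.8046 = 2.2932
  (42 − 34.6192)²/34.6192 = 1.5736
  (27 − 21.5861)²/21.5861 = 1.3578
  (29 − 32.9901)²/32.9901 = 0.4826
  (31 − 30.7815)²/30.7815 = 0.0016
  (32 − 31.5232)²/31.5232 = 0.0072
  (11 − 19.6556)²/19.6556 = 3.8116
  (38 − 30.0397)²/30.0397 = 2.1094
  (27 − 18.4139)²/18.4139 = 4.0036
  (11 − 18.8576)²/18.8576 = 3.2741
  (15 − 11.7583)²/11.7583 = 0.8937
  (14 − 17.9702)²/17.9702 = 0.8771
χ² = 2.2932 + 1.5736 + 1.3578 + 0.4826 + 0.0016 + 0.0072 + 3.8116 + 2.1094 + 4.0036 + 3.2741 + 0.8937 + 0.8771 = 20.686

20.686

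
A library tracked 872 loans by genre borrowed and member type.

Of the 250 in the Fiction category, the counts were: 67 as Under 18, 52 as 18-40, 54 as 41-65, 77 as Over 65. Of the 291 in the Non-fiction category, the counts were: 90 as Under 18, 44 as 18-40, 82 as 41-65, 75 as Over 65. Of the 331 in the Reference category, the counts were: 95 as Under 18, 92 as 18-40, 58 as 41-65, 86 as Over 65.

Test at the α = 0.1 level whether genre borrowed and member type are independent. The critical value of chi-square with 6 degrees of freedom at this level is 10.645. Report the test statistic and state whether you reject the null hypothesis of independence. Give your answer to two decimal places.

Row totals: 250, 291, 331. Column totals: 252, 188, 194, 238. Grand total N = 872.
Expected counts (row total × column total / N):
  Fiction, Under 18: 250×252/872 = 72.248
  Fiction, 18-40: 250×188/872 = 53.899
  Fiction, 41-65: 250×194/872 = 55.619
  Fiction, Over 65: 250×238/872 = 68.234
  Non-fiction, Under 18: 291×252/872 = 84.096
  Non-fiction, 18-40: 291×188/872 = 62.739
  Non-fiction, 41-65: 291×194/872 = 64.741
  Non-fiction, Over 65: 291×238/872 = 79.424
  Reference, Under 18: 331×252/872 = 95.656
  Reference, 18-40: 331×188/872 = 71.362
  Reference, 41-65: 331×194/872 = 73.640
  Reference, Over 65: 331×238/872 = 90.342
Contributions (O − E)²/E:
  (67 − 72.248)²/72.248 = 0.3812
  (52 − 53.899)²/53.899 = 0.0669
  (54 − 55.619)²/55.619 = 0.0471
  (77 − 68.234)²/68.234 = 1.1262
  (90 − 84.096)²/84.096 = 0.4145
  (44 − 62.739)²/62.739 = 5.5970
  (82 − 64.741)²/64.741 = 4.6010
  (75 − 79.424)²/79.424 = 0.2464
  (95 − 95.656)²/95.656 = 0.0045
  (92 − 71.362)²/71.362 = 5.9685
  (58 − 73.640)²/73.640 = 3.3217
  (86 − 90.342)²/90.342 = 0.2087
χ² = 0.3812 + 0.0669 + 0.0471 + 1.1262 + 0.4145 + 5.5970 + 4.6010 + 0.2464 + 0.0045 + 5.9685 + 3.3217 + 0.2087 = 21.98
df = (3−1)(4−1) = 6. Since 21.98 > 10.645, reject the null hypothesis of independence at α = 0.1.

21.98; reject H₀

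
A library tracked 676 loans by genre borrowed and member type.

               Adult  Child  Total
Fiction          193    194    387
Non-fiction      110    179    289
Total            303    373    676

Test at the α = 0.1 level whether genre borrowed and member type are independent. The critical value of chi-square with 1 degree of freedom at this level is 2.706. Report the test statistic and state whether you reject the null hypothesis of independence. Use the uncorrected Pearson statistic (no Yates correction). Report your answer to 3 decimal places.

Grand total N = 676.
Expected counts (row total × column total / N):
  Fiction, Adult: 387×303/676 = 173.4630
  Fiction, Child: 387×373/676 = 213.5370
  Non-fiction, Adult: 289×303/676 = 129.5370
  Non-fiction, Child: 289×373/676 = 159.4630
Contributions (O − E)²/E:
  (193 − 173.4630)²/173.4630 = 2.2004
  (194 − 213.5370)²/213.5370 = 1.7875
  (110 − 129.5370)²/129.5370 = 2.9466
  (179 − 159.4630)²/159.4630 = 2.3936
χ² = 2.2004 + 1.7875 + 2.9466 + 2.3936 = 9.328
df = (2−1)(2−1) = 1. Since 9.328 > 2.706, reject the null hypothesis of independence at α = 0.1.

9.328; reject H₀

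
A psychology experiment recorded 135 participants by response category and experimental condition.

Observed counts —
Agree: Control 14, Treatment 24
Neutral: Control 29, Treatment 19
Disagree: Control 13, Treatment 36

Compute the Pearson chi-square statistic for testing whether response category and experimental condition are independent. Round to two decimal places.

11.94

Row totals: 38, 48, 49. Column totals: 56, 79. Grand total N = 135.
Expected counts (row total × column total / N):
  Agree, Control: 38×56/135 = 15.763
  Agree, Treatment: 38×79/135 = 22.237
  Neutral, Control: 48×56/135 = 19.911
  Neutral, Treatment: 48×79/135 = 28.089
  Disagree, Control: 49×56/135 = 20.326
  Disagree, Treatment: 49×79/135 = 28.674
Contributions (O − E)²/E:
  (14 − 15.763)²/15.763 = 0.1972
  (24 − 22.237)²/22.237 = 0.1398
  (29 − 19.911)²/19.911 = 4.1490
  (19 − 28.089)²/28.089 = 2.9410
  (13 − 20.326)²/20.326 = 2.6405
  (36 − 28.674)²/28.674 = 1.8717
χ² = 0.1972 + 0.1398 + 4.1490 + 2.9410 + 2.6405 + 1.8717 = 11.94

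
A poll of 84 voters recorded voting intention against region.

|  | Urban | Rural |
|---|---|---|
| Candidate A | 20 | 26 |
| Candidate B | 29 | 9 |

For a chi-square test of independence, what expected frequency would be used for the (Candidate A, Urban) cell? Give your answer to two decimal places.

26.83

Row total (Candidate A) = 46; column total (Urban) = 49; grand total N = 84.
Expected count = (row total × column total) / N = 46 × 49 / 84 = 26.83.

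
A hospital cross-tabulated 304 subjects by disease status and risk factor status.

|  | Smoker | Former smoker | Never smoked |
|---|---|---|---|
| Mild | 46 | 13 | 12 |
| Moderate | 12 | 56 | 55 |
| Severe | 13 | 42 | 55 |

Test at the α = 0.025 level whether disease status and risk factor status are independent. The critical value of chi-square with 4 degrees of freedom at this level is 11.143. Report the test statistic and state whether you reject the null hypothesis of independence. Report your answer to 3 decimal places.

90.323; reject H₀

Row totals: 71, 123, 110. Column totals: 71, 111, 122. Grand total N = 304.
Expected counts (row total × column total / N):
  Mild, Smoker: 71×71/304 = 16.5822
  Mild, Former smoker: 71×111/304 = 25.9243
  Mild, Never smoked: 71×122/304 = 28.4934
  Moderate, Smoker: 123×71/304 = 28.7270
  Moderate, Former smoker: 123×111/304 = 44.9112
  Moderate, Never smoked: 123×122/304 = 49.3618
  Severe, Smoker: 110×71/304 = 25.6908
  Severe, Former smoker: 110×111/304 = 40.1645
  Severe, Never smoked: 110×122/304 = 44.1447
Contributions (O − E)²/E:
  (46 − 16.5822)²/16.5822 = 52.1889
  (13 − 25.9243)²/25.9243 = 6.4433
  (12 − 28.4934)²/28.4934 = 9.5472
  (12 − 28.7270)²/28.7270 = 9.7397
  (56 − 44.9112)²/44.9112 = 2.7379
  (55 − 49.3618)²/49.3618 = 0.6440
  (13 − 25.6908)²/25.6908 = 6.2690
  (42 − 40.1645)²/40.1645 = 0.0839
  (55 − 44.1447)²/44.1447 = 2.6693
χ² = 52.1889 + 6.4433 + 9.5472 + 9.7397 + 2.7379 + 0.6440 + 6.2690 + 0.0839 + 2.6693 = 90.323
df = (3−1)(3−1) = 4. Since 90.323 > 11.143, reject the null hypothesis of independence at α = 0.025.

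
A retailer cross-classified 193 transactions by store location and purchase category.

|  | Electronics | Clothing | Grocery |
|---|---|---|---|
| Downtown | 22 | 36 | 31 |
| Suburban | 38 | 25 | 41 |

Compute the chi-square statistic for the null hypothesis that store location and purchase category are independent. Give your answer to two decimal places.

Row totals: 89, 104. Column totals: 60, 61, 72. Grand total N = 193.
Expected counts (row total × column total / N):
  Downtown, Electronics: 89×60/193 = 27.668
  Downtown, Clothing: 89×61/193 = 28.130
  Downtown, Grocery: 89×72/193 = 33.202
  Suburban, Electronics: 104×60/193 = 32.332
  Suburban, Clothing: 104×61/193 = 32.870
  Suburban, Grocery: 104×72/193 = 38.798
Contributions (O − E)²/E:
  (22 − 27.668)²/27.668 = 1.1611
  (36 − 28.130)²/28.130 = 2.2018
  (31 − 33.202)²/33.202 = 0.1460
  (38 − 32.332)²/32.332 = 0.9936
  (25 − 32.870)²/32.870 = 1.8843
  (41 − 38.798)²/38.798 = 0.1250
χ² = 1.1611 + 2.2018 + 0.1460 + 0.9936 + 1.8843 + 0.1250 = 6.51

6.51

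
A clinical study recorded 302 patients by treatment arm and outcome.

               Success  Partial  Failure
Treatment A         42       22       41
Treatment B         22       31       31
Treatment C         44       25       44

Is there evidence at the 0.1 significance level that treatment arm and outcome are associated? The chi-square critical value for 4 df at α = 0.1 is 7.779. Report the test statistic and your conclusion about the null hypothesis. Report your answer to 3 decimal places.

Row totals: 105, 84, 113. Column totals: 108, 78, 116. Grand total N = 302.
Expected counts (row total × column total / N):
  Treatment A, Success: 105×108/302 = 37.5497
  Treatment A, Partial: 105×78/302 = 27.1192
  Treatment A, Failure: 105×116/302 = 40.3311
  Treatment B, Success: 84×108/302 = 30.0397
  Treatment B, Partial: 84×78/302 = 21.6954
  Treatment B, Failure: 84×116/302 = 32.2649
  Treatment C, Success: 113×108/302 = 40.4106
  Treatment C, Partial: 113×78/302 = 29.1854
  Treatment C, Failure: 113×116/302 = 43.4040
Contributions (O − E)²/E:
  (42 − 37.5497)²/37.5497 = 0.5274
  (22 − 27.1192)²/27.1192 = 0.9663
  (41 − 40.3311)²/40.3311 = 0.0111
  (22 − 30.0397)²/30.0397 = 2.1517
  (31 − 21.6954)²/21.6954 = 3.9905
  (31 − 32.2649)²/32.2649 = 0.0496
  (44 − 40.4106)²/40.4106 = 0.3188
  (25 − 29.1854)²/29.1854 = 0.6002
  (44 − 43.4040)²/43.4040 = 0.0082
χ² = 0.5274 + 0.9663 + 0.0111 + 2.1517 + 3.9905 + 0.0496 + 0.3188 + 0.6002 + 0.0082 = 8.624
df = (3−1)(3−1) = 4. Since 8.624 > 7.779, reject the null hypothesis of independence at α = 0.1.

8.624; reject H₀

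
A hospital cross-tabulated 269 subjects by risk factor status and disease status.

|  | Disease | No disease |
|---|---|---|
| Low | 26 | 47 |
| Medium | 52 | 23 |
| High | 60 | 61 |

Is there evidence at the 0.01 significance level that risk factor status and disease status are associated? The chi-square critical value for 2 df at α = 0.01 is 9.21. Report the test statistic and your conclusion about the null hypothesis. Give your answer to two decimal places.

Row totals: 73, 75, 121. Column totals: 138, 131. Grand total N = 269.
Expected counts (row total × column total / N):
  Low, Disease: 73×138/269 = 37.450
  Low, No disease: 73×131/269 = 35.550
  Medium, Disease: 75×138/269 = 38.476
  Medium, No disease: 75×131/269 = 36.524
  High, Disease: 121×138/269 = 62.074
  High, No disease: 121×131/269 = 58.926
Contributions (O − E)²/E:
  (26 − 37.450)²/37.450 = 3.5007
  (47 − 35.550)²/35.550 = 3.6878
  (52 − 38.476)²/38.476 = 4.7536
  (23 − 36.524)²/36.524 = 5.0076
  (60 − 62.074)²/62.074 = 0.0693
  (61 − 58.926)²/58.926 = 0.0730
χ² = 3.5007 + 3.6878 + 4.7536 + 5.0076 + 0.0693 + 0.0730 = 17.09
df = (3−1)(2−1) = 2. Since 17.09 > 9.21, reject the null hypothesis of independence at α = 0.01.

17.09; reject H₀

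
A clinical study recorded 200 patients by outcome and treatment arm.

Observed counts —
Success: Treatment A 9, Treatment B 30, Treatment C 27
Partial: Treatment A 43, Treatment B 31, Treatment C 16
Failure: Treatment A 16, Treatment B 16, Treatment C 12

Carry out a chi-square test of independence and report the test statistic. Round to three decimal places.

21.822

Row totals: 66, 90, 44. Column totals: 68, 77, 55. Grand total N = 200.
Expected counts (row total × column total / N):
  Success, Treatment A: 66×68/200 = 22.4400
  Success, Treatment B: 66×77/200 = 25.4100
  Success, Treatment C: 66×55/200 = 18.1500
  Partial, Treatment A: 90×68/200 = 30.6000
  Partial, Treatment B: 90×77/200 = 34.6500
  Partial, Treatment C: 90×55/200 = 24.7500
  Failure, Treatment A: 44×68/200 = 14.9600
  Failure, Treatment B: 44×77/200 = 16.9400
  Failure, Treatment C: 44×55/200 = 12.1000
Contributions (O − E)²/E:
  (9 − 22.4400)²/22.4400 = 8.0496
  (30 − 25.4100)²/25.4100 = 0.8291
  (27 − 18.1500)²/18.1500 = 4.3153
  (43 − 30.6000)²/30.6000 = 5.0248
  (31 − 34.6500)²/34.6500 = 0.3845
  (16 − 24.7500)²/24.7500 = 3.0934
  (16 − 14.9600)²/14.9600 = 0.0723
  (16 − 16.9400)²/16.9400 = 0.0522
  (12 − 12.1000)²/12.1000 = 0.0008
χ² = 8.0496 + 0.8291 + 4.3153 + 5.0248 + 0.3845 + 3.0934 + 0.0723 + 0.0522 + 0.0008 = 21.822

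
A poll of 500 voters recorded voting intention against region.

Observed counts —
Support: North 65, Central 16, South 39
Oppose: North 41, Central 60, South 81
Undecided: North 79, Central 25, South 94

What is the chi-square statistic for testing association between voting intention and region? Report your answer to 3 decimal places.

47.529

Row totals: 120, 182, 198. Column totals: 185, 101, 214. Grand total N = 500.
Expected counts (row total × column total / N):
  Support, North: 120×185/500 = 44.4000
  Support, Central: 120×101/500 = 24.2400
  Support, South: 120×214/500 = 51.3600
  Oppose, North: 182×185/500 = 67.3400
  Oppose, Central: 182×101/500 = 36.7640
  Oppose, South: 182×214/500 = 77.8960
  Undecided, North: 198×185/500 = 73.2600
  Undecided, Central: 198×101/500 = 39.9960
  Undecided, South: 198×214/500 = 84.7440
Contributions (O − E)²/E:
  (65 − 44.4000)²/44.4000 = 9.5577
  (16 − 24.2400)²/24.2400 = 2.8011
  (39 − 51.3600)²/51.3600 = 2.9745
  (41 − 67.3400)²/67.3400 = 10.3029
  (60 − 36.7640)²/36.7640 = 14.6859
  (81 − 77.8960)²/77.8960 = 0.1237
  (79 − 73.2600)²/73.2600 = 0.4497
  (25 − 39.9960)²/39.9960 = 5.6226
  (94 − 84.7440)²/84.7440 = 1.0110
χ² = 9.5577 + 2.8011 + 2.9745 + 10.3029 + 14.6859 + 0.1237 + 0.4497 + 5.6226 + 1.0110 = 47.529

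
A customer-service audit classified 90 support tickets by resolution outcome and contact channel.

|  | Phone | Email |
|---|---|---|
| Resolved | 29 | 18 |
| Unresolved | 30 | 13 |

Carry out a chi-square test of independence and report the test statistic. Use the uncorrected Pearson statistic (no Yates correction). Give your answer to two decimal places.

Row totals: 47, 43. Column totals: 59, 31. Grand total N = 90.
Expected counts (row total × column total / N):
  Resolved, Phone: 47×59/90 = 30.811
  Resolved, Email: 47×31/90 = 16.189
  Unresolved, Phone: 43×59/90 = 28.189
  Unresolved, Email: 43×31/90 = 14.811
Contributions (O − E)²/E:
  (29 − 30.811)²/30.811 = 0.1064
  (18 − 16.189)²/16.189 = 0.2026
  (30 − 28.189)²/28.189 = 0.1163
  (13 − 14.811)²/14.811 = 0.2214
χ² = 0.1064 + 0.2026 + 0.1163 + 0.2214 = 0.65

0.65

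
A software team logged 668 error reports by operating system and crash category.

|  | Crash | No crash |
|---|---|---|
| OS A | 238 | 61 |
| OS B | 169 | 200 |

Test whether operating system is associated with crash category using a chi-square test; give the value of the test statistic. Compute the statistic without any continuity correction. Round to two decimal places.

Row totals: 299, 369. Column totals: 407, 261. Grand total N = 668.
Expected counts (row total × column total / N):
  OS A, Crash: 299×407/668 = 182.175
  OS A, No crash: 299×261/668 = 116.825
  OS B, Crash: 369×407/668 = 224.825
  OS B, No crash: 369×261/668 = 144.175
Contributions (O − E)²/E:
  (238 − 182.175)²/182.175 = 17.1068
  (61 − 116.825)²/116.825 = 26.6761
  (169 − 224.825)²/224.825 = 13.8616
  (200 − 144.175)²/144.175 = 21.6156
χ² = 17.1068 + 26.6761 + 13.8616 + 21.6156 = 79.26

79.26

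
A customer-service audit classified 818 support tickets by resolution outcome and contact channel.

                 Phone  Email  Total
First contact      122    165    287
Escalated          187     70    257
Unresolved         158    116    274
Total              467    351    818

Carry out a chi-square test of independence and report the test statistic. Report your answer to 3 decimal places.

Grand total N = 818.
Expected counts (row total × column total / N):
  First contact, Phone: 287×467/818 = 163.8496
  First contact, Email: 287×351/818 = 123.1504
  Escalated, Phone: 257×467/818 = 146.7225
  Escalated, Email: 257×351/818 = 110.2775
  Unresolved, Phone: 274×467/818 = 156.4279
  Unresolved, Email: 274×351/818 = 117.5721
Contributions (O − E)²/E:
  (122 − 163.8496)²/163.8496 = 10.6890
  (165 − 123.1504)²/123.1504 = 14.2215
  (187 − 146.7225)²/146.7225 = 11.0568
  (70 − 110.2775)²/110.2775 = 14.7109
  (158 − 156.4279)²/156.4279 = 0.0158
  (116 − 117.5721)²/117.5721 = 0.0210
χ² = 10.6890 + 14.2215 + 11.0568 + 14.7109 + 0.0158 + 0.0210 = 50.715

50.715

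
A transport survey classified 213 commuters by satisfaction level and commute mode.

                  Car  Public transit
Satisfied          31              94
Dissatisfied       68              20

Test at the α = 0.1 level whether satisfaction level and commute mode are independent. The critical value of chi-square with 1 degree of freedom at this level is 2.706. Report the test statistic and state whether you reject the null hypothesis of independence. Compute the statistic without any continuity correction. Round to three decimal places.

57.161; reject H₀

Row totals: 125, 88. Column totals: 99, 114. Grand total N = 213.
Expected counts (row total × column total / N):
  Satisfied, Car: 125×99/213 = 58.0986
  Satisfied, Public transit: 125×114/213 = 66.9014
  Dissatisfied, Car: 88×99/213 = 40.9014
  Dissatisfied, Public transit: 88×114/213 = 47.0986
Contributions (O − E)²/E:
  (31 − 58.0986)²/58.0986 = 12.6394
  (94 − 66.9014)²/66.9014 = 10.9764
  (68 − 40.9014)²/40.9014 = 17.9538
  (20 − 47.0986)²/47.0986 = 15.5914
χ² = 12.6394 + 10.9764 + 17.9538 + 15.5914 = 57.161
df = (2−1)(2−1) = 1. Since 57.161 > 2.706, reject the null hypothesis of independence at α = 0.1.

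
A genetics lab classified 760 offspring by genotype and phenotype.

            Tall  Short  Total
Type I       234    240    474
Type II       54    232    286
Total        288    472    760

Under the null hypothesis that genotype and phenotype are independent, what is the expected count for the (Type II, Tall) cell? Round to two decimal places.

Row total (Type II) = 286; column total (Tall) = 288; grand total N = 760.
Expected count = (row total × column total) / N = 286 × 288 / 760 = 108.38.

108.38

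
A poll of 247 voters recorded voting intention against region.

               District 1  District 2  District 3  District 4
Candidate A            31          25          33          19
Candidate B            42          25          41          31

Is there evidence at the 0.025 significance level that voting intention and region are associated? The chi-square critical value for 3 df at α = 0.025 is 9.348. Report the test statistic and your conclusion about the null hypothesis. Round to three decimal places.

1.536; fail to reject H₀

Row totals: 108, 139. Column totals: 73, 50, 74, 50. Grand total N = 247.
Expected counts (row total × column total / N):
  Candidate A, District 1: 108×73/247 = 31.9190
  Candidate A, District 2: 108×50/247 = 21.8623
  Candidate A, District 3: 108×74/247 = 32.3563
  Candidate A, District 4: 108×50/247 = 21.8623
  Candidate B, District 1: 139×73/247 = 41.0810
  Candidate B, District 2: 139×50/247 = 28.1377
  Candidate B, District 3: 139×74/247 = 41.6437
  Candidate B, District 4: 139×50/247 = 28.1377
Contributions (O − E)²/E:
  (31 − 31.9190)²/31.9190 = 0.0265
  (25 − 21.8623)²/21.8623 = 0.4503
  (33 − 32.3563)²/32.3563 = 0.0128
  (19 − 21.8623)²/21.8623 = 0.3747
  (42 − 41.0810)²/41.0810 = 0.0206
  (25 − 28.1377)²/28.1377 = 0.3499
  (41 − 41.6437)²/41.6437 = 0.0099
  (31 − 28.1377)²/28.1377 = 0.2912
χ² = 0.0265 + 0.4503 + 0.0128 + 0.3747 + 0.0206 + 0.3499 + 0.0099 + 0.2912 = 1.536
df = (2−1)(4−1) = 3. Since 1.536 < 9.348, fail to reject the null hypothesis of independence at α = 0.025.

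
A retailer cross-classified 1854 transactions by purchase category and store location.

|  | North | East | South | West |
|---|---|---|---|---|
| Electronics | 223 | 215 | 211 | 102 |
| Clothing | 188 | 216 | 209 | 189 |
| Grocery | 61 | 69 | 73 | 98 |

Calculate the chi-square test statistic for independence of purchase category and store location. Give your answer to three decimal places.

Row totals: 751, 802, 301. Column totals: 472, 500, 493, 389. Grand total N = 1854.
Expected counts (row total × column total / N):
  Electronics, North: 751×472/1854 = 191.1931
  Electronics, East: 751×500/1854 = 202.5351
  Electronics, South: 751×493/1854 = 199.6996
  Electronics, West: 751×389/1854 = 157.5723
  Clothing, North: 802×472/1854 = 204.1769
  Clothing, East: 802×500/1854 = 216.2891
  Clothing, South: 802×493/1854 = 213.2611
  Clothing, West: 802×389/1854 = 168.2729
  Grocery, North: 301×472/1854 = 76.6300
  Grocery, East: 301×500/1854 = 81.1758
  Grocery, South: 301×493/1854 = 80.0394
  Grocery, West: 301×389/1854 = 63.1548
Contributions (O − E)²/E:
  (223 − 191.1931)²/191.1931 = 5.2914
  (215 − 202.5351)²/202.5351 = 0.7671
  (211 − 199.6996)²/199.6996 = 0.6395
  (102 − 157.5723)²/157.5723 = 19.5991
  (188 − 204.1769)²/204.1769 = 1.2817
  (216 − 216.2891)²/216.2891 = 0.0004
  (209 − 213.2611)²/213.2611 = 0.0851
  (189 − 168.2729)²/168.2729 = 2.5531
  (61 − 76.6300)²/76.6300 = 3.1880
  (69 − 81.1758)²/81.1758 = 1.8263
  (73 − 80.0394)²/80.0394 = 0.6191
  (98 − 63.1548)²/63.1548 = 19.2256
χ² = 5.2914 + 0.7671 + 0.6395 + 19.5991 + 1.2817 + 0.0004 + 0.0851 + 2.5531 + 3.1880 + 1.8263 + 0.6191 + 19.2256 = 55.076

55.076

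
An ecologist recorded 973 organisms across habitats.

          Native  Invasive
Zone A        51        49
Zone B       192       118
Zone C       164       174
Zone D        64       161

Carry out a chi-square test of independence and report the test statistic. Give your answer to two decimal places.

58.89

Row totals: 100, 310, 338, 225. Column totals: 471, 502. Grand total N = 973.
Expected counts (row total × column total / N):
  Zone A, Native: 100×471/973 = 48.407
  Zone A, Invasive: 100×502/973 = 51.593
  Zone B, Native: 310×471/973 = 150.062
  Zone B, Invasive: 310×502/973 = 159.938
  Zone C, Native: 338×471/973 = 163.616
  Zone C, Invasive: 338×502/973 = 174.384
  Zone D, Native: 225×471/973 = 108.916
  Zone D, Invasive: 225×502/973 = 116.084
Contributions (O − E)²/E:
  (51 − 48.407)²/48.407 = 0.1389
  (49 − 51.593)²/51.593 = 0.1303
  (192 − 150.062)²/150.062 = 11.7205
  (118 − 159.938)²/159.938 = 10.9967
  (164 − 163.616)²/163.616 = 0.0009
  (174 − 174.384)²/174.384 = 0.0008
  (64 − 108.916)²/108.916 = 18.5230
  (161 − 116.084)²/116.084 = 17.3792
χ² = 0.1389 + 0.1303 + 11.7205 + 10.9967 + 0.0009 + 0.0008 + 18.5230 + 17.3792 = 58.89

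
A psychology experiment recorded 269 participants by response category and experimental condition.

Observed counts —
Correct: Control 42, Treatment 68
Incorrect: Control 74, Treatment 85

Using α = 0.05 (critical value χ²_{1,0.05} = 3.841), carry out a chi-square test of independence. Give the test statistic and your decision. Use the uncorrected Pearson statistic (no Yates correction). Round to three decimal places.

Row totals: 110, 159. Column totals: 116, 153. Grand total N = 269.
Expected counts (row total × column total / N):
  Correct, Control: 110×116/269 = 47.4349
  Correct, Treatment: 110×153/269 = 62.5651
  Incorrect, Control: 159×116/269 = 68.5651
  Incorrect, Treatment: 159×153/269 = 90.4349
Contributions (O − E)²/E:
  (42 − 47.4349)²/47.4349 = 0.6227
  (68 − 62.5651)²/62.5651 = 0.4721
  (74 − 68.5651)²/68.5651 = 0.4308
  (85 − 90.4349)²/90.4349 = 0.3266
χ² = 0.6227 + 0.4721 + 0.4308 + 0.3266 = 1.852
df = (2−1)(2−1) = 1. Since 1.852 < 3.841, fail to reject the null hypothesis of independence at α = 0.05.

1.852; fail to reject H₀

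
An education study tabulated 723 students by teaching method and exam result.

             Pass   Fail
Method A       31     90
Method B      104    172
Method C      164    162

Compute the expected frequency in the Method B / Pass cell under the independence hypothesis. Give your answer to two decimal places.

Row total (Method B) = 276; column total (Pass) = 299; grand total N = 723.
Expected count = (row total × column total) / N = 276 × 299 / 723 = 114.14.

114.14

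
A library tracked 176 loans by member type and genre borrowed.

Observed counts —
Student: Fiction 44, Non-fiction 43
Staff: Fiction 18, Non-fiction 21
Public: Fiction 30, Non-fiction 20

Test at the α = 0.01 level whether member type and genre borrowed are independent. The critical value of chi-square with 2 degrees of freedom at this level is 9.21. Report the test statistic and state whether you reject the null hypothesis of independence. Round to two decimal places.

1.88; fail to reject H₀

Row totals: 87, 39, 50. Column totals: 92, 84. Grand total N = 176.
Expected counts (row total × column total / N):
  Student, Fiction: 87×92/176 = 45.477
  Student, Non-fiction: 87×84/176 = 41.523
  Staff, Fiction: 39×92/176 = 20.386
  Staff, Non-fiction: 39×84/176 = 18.614
  Public, Fiction: 50×92/176 = 26.136
  Public, Non-fiction: 50×84/176 = 23.864
Contributions (O − E)²/E:
  (44 − 45.477)²/45.477 = 0.0480
  (43 − 41.523)²/41.523 = 0.0525
  (18 − 20.386)²/20.386 = 0.2793
  (21 − 18.614)²/18.614 = 0.3058
  (30 − 26.136)²/26.136 = 0.5713
  (20 − 23.864)²/23.864 = 0.6256
χ² = 0.0480 + 0.0525 + 0.2793 + 0.3058 + 0.5713 + 0.6256 = 1.88
df = (3−1)(2−1) = 2. Since 1.88 < 9.21, fail to reject the null hypothesis of independence at α = 0.01.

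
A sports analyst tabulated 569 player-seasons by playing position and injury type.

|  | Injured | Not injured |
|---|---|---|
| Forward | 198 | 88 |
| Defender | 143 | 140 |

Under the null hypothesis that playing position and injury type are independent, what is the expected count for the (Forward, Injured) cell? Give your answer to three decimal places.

171.399

Row total (Forward) = 286; column total (Injured) = 341; grand total N = 569.
Expected count = (row total × column total) / N = 286 × 341 / 569 = 171.399.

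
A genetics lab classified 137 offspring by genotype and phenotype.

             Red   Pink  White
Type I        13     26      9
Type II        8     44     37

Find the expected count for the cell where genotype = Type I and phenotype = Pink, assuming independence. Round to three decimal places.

Row total (Type I) = 48; column total (Pink) = 70; grand total N = 137.
Expected count = (row total × column total) / N = 48 × 70 / 137 = 24.526.

24.526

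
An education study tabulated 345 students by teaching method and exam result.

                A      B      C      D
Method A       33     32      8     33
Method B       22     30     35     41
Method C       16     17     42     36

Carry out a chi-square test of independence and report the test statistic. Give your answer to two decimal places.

34.59

Row totals: 106, 128, 111. Column totals: 71, 79, 85, 110. Grand total N = 345.
Expected counts (row total × column total / N):
  Method A, A: 106×71/345 = 21.814
  Method A, B: 106×79/345 = 24.272
  Method A, C: 106×85/345 = 26.116
  Method A, D: 106×110/345 = 33.797
  Method B, A: 128×71/345 = 26.342
  Method B, B: 128×79/345 = 29.310
  Method B, C: 128×85/345 = 31.536
  Method B, D: 128×110/345 = 40.812
  Method C, A: 111×71/345 = 22.843
  Method C, B: 111×79/345 = 25.417
  Method C, C: 111×85/345 = 27.348
  Method C, D: 111×110/345 = 35.391
Contributions (O − E)²/E:
  (33 − 21.814)²/21.814 = 5.7361
  (32 − 24.272)²/24.272 = 2.4605
  (8 − 26.116)²/26.116 = 12.5666
  (33 − 33.797)²/33.797 = 0.0188
  (22 − 26.342)²/26.342 = 0.7157
  (30 − 29.310)²/29.310 = 0.0162
  (35 − 31.536)²/31.536 = 0.3805
  (41 − 40.812)²/40.812 = 0.0009
  (16 − 22.843)²/22.843 = 2.0499
  (17 − 25.417)²/25.417 = 2.7873
  (42 − 27.348)²/27.348 = 7.8500
  (36 − 35.391)²/35.391 = 0.0105
χ² = 5.7361 + 2.4605 + 12.5666 + 0.0188 + 0.7157 + 0.0162 + 0.3805 + 0.0009 + 2.0499 + 2.7873 + 7.8500 + 0.0105 = 34.59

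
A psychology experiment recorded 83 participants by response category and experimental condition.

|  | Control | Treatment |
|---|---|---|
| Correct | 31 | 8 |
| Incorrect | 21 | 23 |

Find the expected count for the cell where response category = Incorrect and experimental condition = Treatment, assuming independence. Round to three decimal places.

Row total (Incorrect) = 44; column total (Treatment) = 31; grand total N = 83.
Expected count = (row total × column total) / N = 44 × 31 / 83 = 16.434.

16.434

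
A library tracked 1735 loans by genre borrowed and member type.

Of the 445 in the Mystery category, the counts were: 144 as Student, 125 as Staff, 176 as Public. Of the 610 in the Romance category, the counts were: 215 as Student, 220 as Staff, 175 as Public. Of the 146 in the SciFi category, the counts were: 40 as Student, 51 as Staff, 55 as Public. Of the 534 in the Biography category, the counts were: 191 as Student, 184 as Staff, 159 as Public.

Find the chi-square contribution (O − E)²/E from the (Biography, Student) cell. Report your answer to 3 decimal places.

0.488

Row total (Biography) = 534; column total (Student) = 590; N = 1735.
Expected count E = 534 × 590 / 1735 = 181.5908.
Contribution = (O − E)²/E = (191 − 181.5908)² / 181.5908 = 0.488.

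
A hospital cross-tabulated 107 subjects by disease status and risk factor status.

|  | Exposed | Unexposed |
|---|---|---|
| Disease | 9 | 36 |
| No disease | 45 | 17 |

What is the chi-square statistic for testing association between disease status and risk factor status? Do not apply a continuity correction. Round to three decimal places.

Row totals: 45, 62. Column totals: 54, 53. Grand total N = 107.
Expected counts (row total × column total / N):
  Disease, Exposed: 45×54/107 = 22.7103
  Disease, Unexposed: 45×53/107 = 22.2897
  No disease, Exposed: 62×54/107 = 31.2897
  No disease, Unexposed: 62×53/107 = 30.7103
Contributions (O − E)²/E:
  (9 − 22.7103)²/22.7103 = 8.2770
  (36 − 22.2897)²/22.2897 = 8.4331
  (45 − 31.2897)²/31.2897 = 6.0075
  (17 − 30.7103)²/30.7103 = 6.1208
χ² = 8.2770 + 8.4331 + 6.0075 + 6.1208 = 28.838

28.838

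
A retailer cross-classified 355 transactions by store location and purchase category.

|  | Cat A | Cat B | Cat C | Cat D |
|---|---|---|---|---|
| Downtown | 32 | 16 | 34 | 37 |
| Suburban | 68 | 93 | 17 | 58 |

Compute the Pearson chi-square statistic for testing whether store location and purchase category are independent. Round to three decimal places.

43.868

Row totals: 119, 236. Column totals: 100, 109, 51, 95. Grand total N = 355.
Expected counts (row total × column total / N):
  Downtown, Cat A: 119×100/355 = 33.52113
  Downtown, Cat B: 119×109/355 = 36.53803
  Downtown, Cat C: 119×51/355 = 17.09577
  Downtown, Cat D: 119×95/355 = 31.84507
  Suburban, Cat A: 236×100/355 = 66.47887
  Suburban, Cat B: 236×109/355 = 72.46197
  Suburban, Cat C: 236×51/355 = 33.90423
  Suburban, Cat D: 236×95/355 = 63.15493
Contributions (O − E)²/E:
  (32 − 33.52113)²/33.52113 = 0.0690
  (16 − 36.53803)²/36.53803 = 11.5444
  (34 − 17.09577)²/17.09577 = 16.7148
  (37 − 31.84507)²/31.84507 = 0.8345
  (68 − 66.47887)²/66.47887 = 0.0348
  (93 − 72.46197)²/72.46197 = 5.8211
  (17 − 33.90423)²/33.90423 = 8.4282
  (58 − 63.15493)²/63.15493 = 0.4208
χ² = 0.0690 + 11.5444 + 16.7148 + 0.8345 + 0.0348 + 5.8211 + 8.4282 + 0.4208 = 43.868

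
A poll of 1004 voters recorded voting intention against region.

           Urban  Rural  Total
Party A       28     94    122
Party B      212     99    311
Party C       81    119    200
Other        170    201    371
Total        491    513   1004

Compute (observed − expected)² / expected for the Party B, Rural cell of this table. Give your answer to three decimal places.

Row total (Party B) = 311; column total (Rural) = 513; N = 1004.
Expected count E = 311 × 513 / 1004 = 158.9074.
Contribution = (O − E)²/E = (99 − 158.9074)² / 158.9074 = 22.585.

22.585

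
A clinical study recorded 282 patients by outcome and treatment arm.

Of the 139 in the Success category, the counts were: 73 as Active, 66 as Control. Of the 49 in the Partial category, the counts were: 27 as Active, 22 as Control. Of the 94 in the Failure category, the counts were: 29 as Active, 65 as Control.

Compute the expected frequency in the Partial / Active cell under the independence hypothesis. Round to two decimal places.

22.41

Row total (Partial) = 49; column total (Active) = 129; grand total N = 282.
Expected count = (row total × column total) / N = 49 × 129 / 282 = 22.41.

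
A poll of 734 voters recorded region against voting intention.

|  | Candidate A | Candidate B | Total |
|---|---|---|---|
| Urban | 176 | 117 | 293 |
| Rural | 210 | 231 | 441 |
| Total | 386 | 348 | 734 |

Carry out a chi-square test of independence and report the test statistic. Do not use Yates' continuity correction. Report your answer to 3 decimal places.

10.943

Grand total N = 734.
Expected counts (row total × column total / N):
  Urban, Candidate A: 293×386/734 = 154.0845
  Urban, Candidate B: 293×348/734 = 138.9155
  Rural, Candidate A: 441×386/734 = 231.9155
  Rural, Candidate B: 441×348/734 = 209.0845
Contributions (O − E)²/E:
  (176 − 154.0845)²/154.0845 = 3.1171
  (117 − 138.9155)²/138.9155 = 3.4574
  (210 − 231.9155)²/231.9155 = 2.0710
  (231 − 209.0845)²/209.0845 = 2.2971
χ² = 3.1171 + 3.4574 + 2.0710 + 2.2971 = 10.943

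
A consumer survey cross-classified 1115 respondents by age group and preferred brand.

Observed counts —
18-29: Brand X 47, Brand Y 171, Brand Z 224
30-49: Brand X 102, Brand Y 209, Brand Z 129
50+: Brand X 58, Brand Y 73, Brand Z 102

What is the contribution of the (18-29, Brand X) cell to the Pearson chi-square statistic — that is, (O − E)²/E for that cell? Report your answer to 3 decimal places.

Row total (18-29) = 442; column total (Brand X) = 207; N = 1115.
Expected count E = 442 × 207 / 1115 = 82.0574.
Contribution = (O − E)²/E = (47 − 82.0574)² / 82.0574 = 14.978.

14.978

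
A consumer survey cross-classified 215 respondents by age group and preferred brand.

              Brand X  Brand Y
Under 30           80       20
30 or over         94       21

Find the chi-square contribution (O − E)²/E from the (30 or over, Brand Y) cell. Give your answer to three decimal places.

Row total (30 or over) = 115; column total (Brand Y) = 41; N = 215.
Expected count E = 115 × 41 / 215 = 21.9302.
Contribution = (O − E)²/E = (21 − 21.9302)² / 21.9302 = 0.039.

0.039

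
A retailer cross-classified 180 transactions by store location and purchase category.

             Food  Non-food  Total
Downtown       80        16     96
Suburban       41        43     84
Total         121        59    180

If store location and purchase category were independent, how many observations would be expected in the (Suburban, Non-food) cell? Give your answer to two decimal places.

27.53

Row total (Suburban) = 84; column total (Non-food) = 59; grand total N = 180.
Expected count = (row total × column total) / N = 84 × 59 / 180 = 27.53.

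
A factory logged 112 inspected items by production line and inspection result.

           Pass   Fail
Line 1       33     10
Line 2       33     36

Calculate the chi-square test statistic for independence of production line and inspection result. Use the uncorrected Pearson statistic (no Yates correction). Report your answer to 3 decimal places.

Row totals: 43, 69. Column totals: 66, 46. Grand total N = 112.
Expected counts (row total × column total / N):
  Line 1, Pass: 43×66/112 = 25.3393
  Line 1, Fail: 43×46/112 = 17.6607
  Line 2, Pass: 69×66/112 = 40.6607
  Line 2, Fail: 69×46/112 = 28.3393
Contributions (O − E)²/E:
  (33 − 25.3393)²/25.3393 = 2.3160
  (10 − 17.6607)²/17.6607 = 3.3230
  (33 − 40.6607)²/40.6607 = 1.4433
  (36 − 28.3393)²/28.3393 = 2.0708
χ² = 2.3160 + 3.3230 + 1.4433 + 2.0708 = 9.153

9.153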